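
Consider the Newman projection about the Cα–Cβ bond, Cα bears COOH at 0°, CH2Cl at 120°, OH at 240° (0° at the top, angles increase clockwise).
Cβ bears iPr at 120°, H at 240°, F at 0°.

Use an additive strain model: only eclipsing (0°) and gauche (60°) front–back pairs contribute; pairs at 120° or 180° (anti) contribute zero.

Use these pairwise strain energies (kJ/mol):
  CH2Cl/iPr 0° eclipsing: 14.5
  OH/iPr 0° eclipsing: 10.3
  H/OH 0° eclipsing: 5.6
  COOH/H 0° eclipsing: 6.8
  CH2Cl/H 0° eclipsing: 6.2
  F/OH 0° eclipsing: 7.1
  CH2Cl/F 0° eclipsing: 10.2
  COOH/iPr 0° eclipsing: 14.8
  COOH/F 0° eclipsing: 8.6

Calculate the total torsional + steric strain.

28.7 kJ/mol

This conformer is eclipsed. COOH at 0° is eclipsed with F at 0° (8.6); CH2Cl at 120° is eclipsed with iPr at 120° (14.5); OH at 240° is eclipsed with H at 240° (5.6). Total 28.7 kJ/mol.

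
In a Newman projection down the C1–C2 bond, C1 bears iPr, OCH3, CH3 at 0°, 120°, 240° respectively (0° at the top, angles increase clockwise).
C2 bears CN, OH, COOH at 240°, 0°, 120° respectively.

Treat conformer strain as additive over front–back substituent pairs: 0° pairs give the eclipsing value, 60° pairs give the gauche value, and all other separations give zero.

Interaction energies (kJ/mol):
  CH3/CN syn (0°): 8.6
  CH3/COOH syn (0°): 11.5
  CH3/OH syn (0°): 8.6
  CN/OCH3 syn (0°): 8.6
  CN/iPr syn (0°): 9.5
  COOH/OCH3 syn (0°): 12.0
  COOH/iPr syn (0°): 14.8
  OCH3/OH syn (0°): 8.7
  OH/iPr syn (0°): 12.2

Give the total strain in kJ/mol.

32.8 kJ/mol

This conformer (eclipsed): iPr(0°)/OH(0°) eclipsed 12.2; OCH3(120°)/COOH(120°) eclipsed 12.0; CH3(240°)/CN(240°) eclipsed 8.6 → 32.8 kJ/mol.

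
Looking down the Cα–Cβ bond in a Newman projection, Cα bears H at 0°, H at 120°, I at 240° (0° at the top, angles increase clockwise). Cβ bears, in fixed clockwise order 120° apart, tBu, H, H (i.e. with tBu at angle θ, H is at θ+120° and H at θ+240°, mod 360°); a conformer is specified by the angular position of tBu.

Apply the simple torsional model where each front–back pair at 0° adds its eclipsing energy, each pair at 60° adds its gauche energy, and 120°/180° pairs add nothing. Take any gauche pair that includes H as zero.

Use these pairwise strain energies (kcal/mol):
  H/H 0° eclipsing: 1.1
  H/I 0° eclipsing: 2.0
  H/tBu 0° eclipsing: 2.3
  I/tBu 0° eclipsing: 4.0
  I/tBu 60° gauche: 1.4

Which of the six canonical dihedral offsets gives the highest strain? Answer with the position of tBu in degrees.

240°

tBu at 0° (eclipsed): H(0°)/tBu(0°) eclipsed 2.3; H(120°)/H(120°) eclipsed 1.1; I(240°)/H(240°) eclipsed 2.0 → 5.4 kcal/mol.
tBu at 60° (staggered): no non-H gauche contacts → 0.0 kcal/mol.
tBu at 120° (eclipsed): H(0°)/H(0°) eclipsed 1.1; H(120°)/tBu(120°) eclipsed 2.3; I(240°)/H(240°) eclipsed 2.0 → 5.4 kcal/mol.
tBu at 180° (staggered): I(240°)/tBu(180°) gauche 1.4 → 1.4 kcal/mol.
tBu at 240° (eclipsed): H(0°)/H(0°) eclipsed 1.1; H(120°)/H(120°) eclipsed 1.1; I(240°)/tBu(240°) eclipsed 4.0 → 6.2 kcal/mol.
tBu at 300° (staggered): I(240°)/tBu(300°) gauche 1.4 → 1.4 kcal/mol.
The maximum (6.2 kcal/mol) occurs with tBu at 240°.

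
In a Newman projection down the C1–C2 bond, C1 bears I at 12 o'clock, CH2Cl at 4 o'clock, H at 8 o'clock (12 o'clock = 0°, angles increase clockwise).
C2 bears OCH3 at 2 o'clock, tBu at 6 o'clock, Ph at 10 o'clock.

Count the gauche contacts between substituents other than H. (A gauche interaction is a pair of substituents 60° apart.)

4

Non-H gauche pairs: I(0°)/OCH3(60°); I(0°)/Ph(300°); CH2Cl(120°)/OCH3(60°); CH2Cl(120°)/tBu(180°) — 4 interactions.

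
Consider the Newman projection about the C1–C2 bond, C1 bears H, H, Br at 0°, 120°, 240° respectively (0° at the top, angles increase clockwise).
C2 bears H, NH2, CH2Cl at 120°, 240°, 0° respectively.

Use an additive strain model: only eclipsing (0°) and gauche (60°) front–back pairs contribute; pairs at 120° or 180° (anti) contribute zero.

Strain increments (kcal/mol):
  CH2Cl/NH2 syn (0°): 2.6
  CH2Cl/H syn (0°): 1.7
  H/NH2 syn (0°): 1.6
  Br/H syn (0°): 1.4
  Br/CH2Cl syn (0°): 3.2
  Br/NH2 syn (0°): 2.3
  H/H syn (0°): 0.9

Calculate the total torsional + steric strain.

4.9 kcal/mol

This conformer is eclipsed. H at 0° is eclipsed with CH2Cl at 0° (1.7); H at 120° is eclipsed with H at 120° (0.9); Br at 240° is eclipsed with NH2 at 240° (2.3). Total 4.9 kcal/mol.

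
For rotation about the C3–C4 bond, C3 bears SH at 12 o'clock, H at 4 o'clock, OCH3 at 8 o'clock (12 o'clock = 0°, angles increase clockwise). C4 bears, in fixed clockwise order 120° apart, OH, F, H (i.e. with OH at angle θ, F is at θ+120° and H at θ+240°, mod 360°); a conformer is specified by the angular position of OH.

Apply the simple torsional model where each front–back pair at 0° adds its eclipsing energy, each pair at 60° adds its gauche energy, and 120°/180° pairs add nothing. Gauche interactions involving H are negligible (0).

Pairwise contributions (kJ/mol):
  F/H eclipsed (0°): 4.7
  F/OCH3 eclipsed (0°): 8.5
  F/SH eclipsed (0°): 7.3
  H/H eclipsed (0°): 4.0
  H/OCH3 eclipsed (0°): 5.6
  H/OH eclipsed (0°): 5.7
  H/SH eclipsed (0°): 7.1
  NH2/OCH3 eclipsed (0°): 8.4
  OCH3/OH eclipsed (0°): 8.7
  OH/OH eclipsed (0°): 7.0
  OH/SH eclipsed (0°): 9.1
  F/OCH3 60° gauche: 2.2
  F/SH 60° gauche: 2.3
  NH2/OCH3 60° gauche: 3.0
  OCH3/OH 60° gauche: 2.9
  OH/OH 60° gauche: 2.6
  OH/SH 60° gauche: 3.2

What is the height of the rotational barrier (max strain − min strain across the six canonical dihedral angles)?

OH at 0° (eclipsed): SH(0°)/OH(0°) eclipsed 9.1; H(120°)/F(120°) eclipsed 4.7; OCH3(240°)/H(240°) eclipsed 5.6 → 19.4 kJ/mol.
OH at 60° (staggered): SH(0°)/OH(60°) gauche 3.2; OCH3(240°)/F(180°) gauche 2.2 → 5.4 kJ/mol.
OH at 120° (eclipsed): SH(0°)/H(0°) eclipsed 7.1; H(120°)/OH(120°) eclipsed 5.7; OCH3(240°)/F(240°) eclipsed 8.5 → 21.3 kJ/mol.
OH at 180° (staggered): SH(0°)/F(300°) gauche 2.3; OCH3(240°)/OH(180°) gauche 2.9; OCH3(240°)/F(300°) gauche 2.2 → 7.4 kJ/mol.
OH at 240° (eclipsed): SH(0°)/F(0°) eclipsed 7.3; H(120°)/H(120°) eclipsed 4.0; OCH3(240°)/OH(240°) eclipsed 8.7 → 20.0 kJ/mol.
OH at 300° (staggered): SH(0°)/OH(300°) gauche 3.2; SH(0°)/F(60°) gauche 2.3; OCH3(240°)/OH(300°) gauche 2.9 → 8.4 kJ/mol.
Max at 120° (21.3 kJ/mol), min at 60° (5.4 kJ/mol); barrier = 15.9 kJ/mol.

15.9 kJ/mol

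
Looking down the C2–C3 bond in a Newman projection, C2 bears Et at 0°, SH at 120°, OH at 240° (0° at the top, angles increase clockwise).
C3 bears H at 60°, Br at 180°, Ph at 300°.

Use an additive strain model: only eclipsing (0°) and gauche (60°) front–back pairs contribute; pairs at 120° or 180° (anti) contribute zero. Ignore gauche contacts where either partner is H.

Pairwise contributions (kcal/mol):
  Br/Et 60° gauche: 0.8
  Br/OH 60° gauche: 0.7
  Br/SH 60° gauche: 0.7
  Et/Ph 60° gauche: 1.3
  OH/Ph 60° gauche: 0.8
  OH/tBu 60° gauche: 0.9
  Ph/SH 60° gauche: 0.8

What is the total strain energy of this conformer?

This conformer is staggered. Et at 0° is gauche with Ph at 300° (1.3); SH at 120° is gauche with Br at 180° (0.7); OH at 240° is gauche with Br at 180° (0.7); OH at 240° is gauche with Ph at 300° (0.8). Total 3.5 kcal/mol.

3.5 kcal/mol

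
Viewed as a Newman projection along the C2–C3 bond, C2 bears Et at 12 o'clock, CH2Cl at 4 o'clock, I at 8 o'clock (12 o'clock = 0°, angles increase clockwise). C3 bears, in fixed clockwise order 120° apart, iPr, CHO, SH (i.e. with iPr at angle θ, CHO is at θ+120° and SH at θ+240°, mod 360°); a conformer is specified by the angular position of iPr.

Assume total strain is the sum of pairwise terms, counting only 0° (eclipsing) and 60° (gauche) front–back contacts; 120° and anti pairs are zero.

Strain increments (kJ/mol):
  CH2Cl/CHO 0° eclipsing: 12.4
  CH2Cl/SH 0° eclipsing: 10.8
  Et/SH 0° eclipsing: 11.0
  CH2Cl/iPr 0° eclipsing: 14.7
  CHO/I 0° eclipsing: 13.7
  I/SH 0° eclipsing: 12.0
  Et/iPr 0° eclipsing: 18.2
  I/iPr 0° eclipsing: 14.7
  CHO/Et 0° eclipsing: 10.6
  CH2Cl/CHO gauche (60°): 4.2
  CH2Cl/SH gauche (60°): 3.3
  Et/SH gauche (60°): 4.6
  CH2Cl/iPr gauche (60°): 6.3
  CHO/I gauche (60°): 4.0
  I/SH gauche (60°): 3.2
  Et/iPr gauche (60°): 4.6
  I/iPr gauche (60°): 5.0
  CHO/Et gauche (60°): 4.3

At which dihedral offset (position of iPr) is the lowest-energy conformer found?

300°

iPr at 0° (eclipsed): Et(0°)/iPr(0°) eclipsed 18.2; CH2Cl(120°)/CHO(120°) eclipsed 12.4; I(240°)/SH(240°) eclipsed 12.0 → 42.6 kJ/mol.
iPr at 60° (staggered): Et(0°)/iPr(60°) gauche 4.6; Et(0°)/SH(300°) gauche 4.6; CH2Cl(120°)/iPr(60°) gauche 6.3; CH2Cl(120°)/CHO(180°) gauche 4.2; I(240°)/CHO(180°) gauche 4.0; I(240°)/SH(300°) gauche 3.2 → 26.9 kJ/mol.
iPr at 120° (eclipsed): Et(0°)/SH(0°) eclipsed 11.0; CH2Cl(120°)/iPr(120°) eclipsed 14.7; I(240°)/CHO(240°) eclipsed 13.7 → 39.4 kJ/mol.
iPr at 180° (staggered): Et(0°)/CHO(300°) gauche 4.3; Et(0°)/SH(60°) gauche 4.6; CH2Cl(120°)/iPr(180°) gauche 6.3; CH2Cl(120°)/SH(60°) gauche 3.3; I(240°)/iPr(180°) gauche 5.0; I(240°)/CHO(300°) gauche 4.0 → 27.5 kJ/mol.
iPr at 240° (eclipsed): Et(0°)/CHO(0°) eclipsed 10.6; CH2Cl(120°)/SH(120°) eclipsed 10.8; I(240°)/iPr(240°) eclipsed 14.7 → 36.1 kJ/mol.
iPr at 300° (staggered): Et(0°)/iPr(300°) gauche 4.6; Et(0°)/CHO(60°) gauche 4.3; CH2Cl(120°)/CHO(60°) gauche 4.2; CH2Cl(120°)/SH(180°) gauche 3.3; I(240°)/iPr(300°) gauche 5.0; I(240°)/SH(180°) gauche 3.2 → 24.6 kJ/mol.
The minimum (24.6 kJ/mol) occurs with iPr at 300°.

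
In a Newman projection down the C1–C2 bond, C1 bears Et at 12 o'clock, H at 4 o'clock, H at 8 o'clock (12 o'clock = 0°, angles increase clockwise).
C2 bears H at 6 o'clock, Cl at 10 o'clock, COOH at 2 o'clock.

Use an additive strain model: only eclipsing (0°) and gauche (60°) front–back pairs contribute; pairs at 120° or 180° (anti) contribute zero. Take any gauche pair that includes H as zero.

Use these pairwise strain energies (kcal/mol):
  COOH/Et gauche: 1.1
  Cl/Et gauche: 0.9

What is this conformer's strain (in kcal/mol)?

This conformer (staggered): Et(0°)/Cl(300°) gauche 0.9; Et(0°)/COOH(60°) gauche 1.1 → 2.0 kcal/mol.

2.0 kcal/mol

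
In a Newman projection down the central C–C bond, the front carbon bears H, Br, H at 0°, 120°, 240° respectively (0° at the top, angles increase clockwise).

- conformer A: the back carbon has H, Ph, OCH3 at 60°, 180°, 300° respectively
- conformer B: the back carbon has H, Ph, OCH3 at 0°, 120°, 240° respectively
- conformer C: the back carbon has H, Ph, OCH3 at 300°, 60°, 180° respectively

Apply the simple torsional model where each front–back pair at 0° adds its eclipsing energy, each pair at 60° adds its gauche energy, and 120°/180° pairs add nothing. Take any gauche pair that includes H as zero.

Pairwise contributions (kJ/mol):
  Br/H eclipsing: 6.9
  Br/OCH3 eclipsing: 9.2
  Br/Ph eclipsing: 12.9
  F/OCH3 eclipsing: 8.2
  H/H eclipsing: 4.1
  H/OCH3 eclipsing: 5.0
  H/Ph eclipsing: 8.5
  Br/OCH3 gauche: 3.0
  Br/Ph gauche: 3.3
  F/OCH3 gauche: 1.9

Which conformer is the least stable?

A (staggered): Br–Ph gauche; 3.3 = 3.3 kJ/mol.
B (eclipsed): H–H eclipsed, Br–Ph eclipsed, H–OCH3 eclipsed; 4.1 + 12.9 + 5.0 = 22.0 kJ/mol.
C (staggered): Br–Ph gauche, Br–OCH3 gauche; 3.3 + 3.0 = 6.3 kJ/mol.
B has the highest total (22.0 kJ/mol).

B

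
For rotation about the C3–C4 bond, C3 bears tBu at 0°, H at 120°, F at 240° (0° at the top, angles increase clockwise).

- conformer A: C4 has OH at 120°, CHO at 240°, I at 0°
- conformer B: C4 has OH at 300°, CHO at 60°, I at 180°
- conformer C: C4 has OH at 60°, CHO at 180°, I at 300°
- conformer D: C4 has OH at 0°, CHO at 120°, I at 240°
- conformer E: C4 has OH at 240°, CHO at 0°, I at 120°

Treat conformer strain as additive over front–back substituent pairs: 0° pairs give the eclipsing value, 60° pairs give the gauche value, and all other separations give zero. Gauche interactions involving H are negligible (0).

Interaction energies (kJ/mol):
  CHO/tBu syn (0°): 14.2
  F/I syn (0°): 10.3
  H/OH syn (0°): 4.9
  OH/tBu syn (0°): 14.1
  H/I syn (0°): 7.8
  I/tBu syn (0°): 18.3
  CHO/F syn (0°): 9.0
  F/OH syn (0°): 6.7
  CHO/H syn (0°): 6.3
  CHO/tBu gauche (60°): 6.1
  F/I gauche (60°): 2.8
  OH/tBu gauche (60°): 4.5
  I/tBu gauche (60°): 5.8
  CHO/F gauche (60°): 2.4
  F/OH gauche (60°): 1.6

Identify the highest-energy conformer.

A is eclipsed. tBu at 0° is eclipsed with I at 0° (18.3); H at 120° is eclipsed with OH at 120° (4.9); F at 240° is eclipsed with CHO at 240° (9.0). Total 32.2 kJ/mol.
B is staggered. tBu at 0° is gauche with OH at 300° (4.5); tBu at 0° is gauche with CHO at 60° (6.1); F at 240° is gauche with OH at 300° (1.6); F at 240° is gauche with I at 180° (2.8). Total 15.0 kJ/mol.
C is staggered. tBu at 0° is gauche with OH at 60° (4.5); tBu at 0° is gauche with I at 300° (5.8); F at 240° is gauche with CHO at 180° (2.4); F at 240° is gauche with I at 300° (2.8). Total 15.5 kJ/mol.
D is eclipsed. tBu at 0° is eclipsed with OH at 0° (14.1); H at 120° is eclipsed with CHO at 120° (6.3); F at 240° is eclipsed with I at 240° (10.3). Total 30.7 kJ/mol.
E is eclipsed. tBu at 0° is eclipsed with CHO at 0° (14.2); H at 120° is eclipsed with I at 120° (7.8); F at 240° is eclipsed with OH at 240° (6.7). Total 28.7 kJ/mol.
A has the highest total (32.2 kJ/mol).

A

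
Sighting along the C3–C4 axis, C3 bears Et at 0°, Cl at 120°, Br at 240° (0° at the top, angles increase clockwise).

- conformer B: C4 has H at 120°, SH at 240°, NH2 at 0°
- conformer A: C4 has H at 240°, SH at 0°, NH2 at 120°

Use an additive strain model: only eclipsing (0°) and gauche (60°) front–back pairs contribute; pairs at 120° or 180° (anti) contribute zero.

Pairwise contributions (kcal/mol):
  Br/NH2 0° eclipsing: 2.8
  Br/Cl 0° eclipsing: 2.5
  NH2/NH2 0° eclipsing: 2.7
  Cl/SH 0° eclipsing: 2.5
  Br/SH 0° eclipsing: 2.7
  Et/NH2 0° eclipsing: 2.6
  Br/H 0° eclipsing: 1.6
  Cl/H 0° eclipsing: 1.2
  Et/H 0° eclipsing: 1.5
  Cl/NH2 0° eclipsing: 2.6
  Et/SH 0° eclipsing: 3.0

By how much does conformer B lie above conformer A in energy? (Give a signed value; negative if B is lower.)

-0.7 kcal/mol

B (eclipsed): Et–NH2 eclipsed, Cl–H eclipsed, Br–SH eclipsed; 2.6 + 1.2 + 2.7 = 6.5 kcal/mol.
A (eclipsed): Et–SH eclipsed, Cl–NH2 eclipsed, Br–H eclipsed; 3.0 + 2.6 + 1.6 = 7.2 kcal/mol.
E(B) − E(A) = 6.5 − 7.2 = -0.7 kcal/mol.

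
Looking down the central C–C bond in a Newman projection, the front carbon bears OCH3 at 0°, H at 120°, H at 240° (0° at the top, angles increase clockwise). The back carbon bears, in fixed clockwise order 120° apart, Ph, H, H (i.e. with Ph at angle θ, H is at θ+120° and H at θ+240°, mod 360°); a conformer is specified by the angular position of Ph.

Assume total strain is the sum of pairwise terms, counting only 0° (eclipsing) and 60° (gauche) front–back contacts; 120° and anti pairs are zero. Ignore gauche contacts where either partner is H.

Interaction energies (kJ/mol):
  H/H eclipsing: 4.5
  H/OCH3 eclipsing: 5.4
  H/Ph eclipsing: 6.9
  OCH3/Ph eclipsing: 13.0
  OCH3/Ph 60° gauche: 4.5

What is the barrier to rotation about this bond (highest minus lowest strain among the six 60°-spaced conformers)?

22.0 kJ/mol

Ph at 0° (eclipsed): OCH3(0°)/Ph(0°) eclipsed 13.0; H(120°)/H(120°) eclipsed 4.5; H(240°)/H(240°) eclipsed 4.5 → 22.0 kJ/mol.
Ph at 60° (staggered): OCH3(0°)/Ph(60°) gauche 4.5 → 4.5 kJ/mol.
Ph at 120° (eclipsed): OCH3(0°)/H(0°) eclipsed 5.4; H(120°)/Ph(120°) eclipsed 6.9; H(240°)/H(240°) eclipsed 4.5 → 16.8 kJ/mol.
Ph at 180° (staggered): no non-H gauche contacts → 0.0 kJ/mol.
Ph at 240° (eclipsed): OCH3(0°)/H(0°) eclipsed 5.4; H(120°)/H(120°) eclipsed 4.5; H(240°)/Ph(240°) eclipsed 6.9 → 16.8 kJ/mol.
Ph at 300° (staggered): OCH3(0°)/Ph(300°) gauche 4.5 → 4.5 kJ/mol.
Max at 0° (22.0 kJ/mol), min at 180° (0.0 kJ/mol); barrier = 22.0 kJ/mol.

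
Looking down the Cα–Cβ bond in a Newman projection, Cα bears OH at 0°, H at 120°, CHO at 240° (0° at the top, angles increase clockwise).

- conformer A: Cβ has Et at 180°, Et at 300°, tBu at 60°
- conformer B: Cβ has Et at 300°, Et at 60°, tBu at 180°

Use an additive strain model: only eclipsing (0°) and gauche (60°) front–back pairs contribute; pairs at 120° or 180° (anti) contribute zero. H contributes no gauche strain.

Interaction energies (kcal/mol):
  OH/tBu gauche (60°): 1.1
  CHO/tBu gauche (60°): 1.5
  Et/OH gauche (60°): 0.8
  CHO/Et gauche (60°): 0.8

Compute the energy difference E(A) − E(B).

-0.4 kcal/mol

A is staggered. OH at 0° is gauche with Et at 300° (0.8); OH at 0° is gauche with tBu at 60° (1.1); CHO at 240° is gauche with Et at 180° (0.8); CHO at 240° is gauche with Et at 300° (0.8). Total 3.5 kcal/mol.
B is staggered. OH at 0° is gauche with Et at 300° (0.8); OH at 0° is gauche with Et at 60° (0.8); CHO at 240° is gauche with Et at 300° (0.8); CHO at 240° is gauche with tBu at 180° (1.5). Total 3.9 kcal/mol.
E(A) − E(B) = 3.5 − 3.9 = -0.4 kcal/mol.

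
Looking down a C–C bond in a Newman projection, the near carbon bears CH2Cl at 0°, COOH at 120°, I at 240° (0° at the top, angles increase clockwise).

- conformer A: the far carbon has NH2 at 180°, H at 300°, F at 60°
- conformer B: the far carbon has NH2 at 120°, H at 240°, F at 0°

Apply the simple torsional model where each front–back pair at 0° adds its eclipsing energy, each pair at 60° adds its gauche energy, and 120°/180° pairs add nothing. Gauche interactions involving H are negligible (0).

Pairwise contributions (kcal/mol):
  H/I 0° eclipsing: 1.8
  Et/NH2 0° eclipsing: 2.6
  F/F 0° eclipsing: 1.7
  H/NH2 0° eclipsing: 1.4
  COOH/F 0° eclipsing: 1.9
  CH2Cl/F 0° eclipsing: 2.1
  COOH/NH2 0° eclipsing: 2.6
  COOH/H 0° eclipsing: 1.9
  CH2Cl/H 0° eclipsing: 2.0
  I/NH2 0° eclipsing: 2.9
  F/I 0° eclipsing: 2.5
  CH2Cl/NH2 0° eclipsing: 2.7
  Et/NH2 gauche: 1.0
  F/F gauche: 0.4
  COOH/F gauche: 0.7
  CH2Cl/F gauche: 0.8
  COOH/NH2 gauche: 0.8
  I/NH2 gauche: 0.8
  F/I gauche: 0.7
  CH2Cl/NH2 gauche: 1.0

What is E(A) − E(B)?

-3.4 kcal/mol

A is staggered. CH2Cl at 0° is gauche with F at 60° (0.8); COOH at 120° is gauche with NH2 at 180° (0.8); COOH at 120° is gauche with F at 60° (0.7); I at 240° is gauche with NH2 at 180° (0.8). Total 3.1 kcal/mol.
B is eclipsed. CH2Cl at 0° is eclipsed with F at 0° (2.1); COOH at 120° is eclipsed with NH2 at 120° (2.6); I at 240° is eclipsed with H at 240° (1.8). Total 6.5 kcal/mol.
E(A) − E(B) = 3.1 − 6.5 = -3.4 kcal/mol.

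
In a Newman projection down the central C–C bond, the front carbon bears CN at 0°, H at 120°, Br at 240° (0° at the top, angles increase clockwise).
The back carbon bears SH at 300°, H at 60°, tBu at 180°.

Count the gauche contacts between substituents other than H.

Non-H gauche pairs: CN(0°)/SH(300°); Br(240°)/SH(300°); Br(240°)/tBu(180°) — 3 interactions.

3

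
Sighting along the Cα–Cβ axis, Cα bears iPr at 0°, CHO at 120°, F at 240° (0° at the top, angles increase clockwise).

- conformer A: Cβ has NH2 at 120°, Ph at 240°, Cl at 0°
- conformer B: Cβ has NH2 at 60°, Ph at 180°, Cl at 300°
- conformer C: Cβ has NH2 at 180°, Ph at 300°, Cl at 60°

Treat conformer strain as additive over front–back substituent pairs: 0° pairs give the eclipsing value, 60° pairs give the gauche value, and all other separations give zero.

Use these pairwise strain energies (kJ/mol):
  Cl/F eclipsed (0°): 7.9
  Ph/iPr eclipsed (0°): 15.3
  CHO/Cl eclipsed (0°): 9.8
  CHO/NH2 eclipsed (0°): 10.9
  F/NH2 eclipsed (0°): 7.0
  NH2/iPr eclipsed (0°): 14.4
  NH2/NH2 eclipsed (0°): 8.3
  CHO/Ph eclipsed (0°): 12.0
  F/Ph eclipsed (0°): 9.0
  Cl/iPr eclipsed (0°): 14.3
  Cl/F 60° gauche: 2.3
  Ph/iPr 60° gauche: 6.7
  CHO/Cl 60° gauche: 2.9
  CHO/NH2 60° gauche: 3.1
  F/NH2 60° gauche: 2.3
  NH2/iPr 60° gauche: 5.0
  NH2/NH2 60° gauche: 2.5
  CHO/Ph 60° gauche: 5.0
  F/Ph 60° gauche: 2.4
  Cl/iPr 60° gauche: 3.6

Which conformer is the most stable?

C

A (eclipsed): iPr(0°)/Cl(0°) eclipsed 14.3; CHO(120°)/NH2(120°) eclipsed 10.9; F(240°)/Ph(240°) eclipsed 9.0 → 34.2 kJ/mol.
B (staggered): iPr(0°)/NH2(60°) gauche 5.0; iPr(0°)/Cl(300°) gauche 3.6; CHO(120°)/NH2(60°) gauche 3.1; CHO(120°)/Ph(180°) gauche 5.0; F(240°)/Ph(180°) gauche 2.4; F(240°)/Cl(300°) gauche 2.3 → 21.4 kJ/mol.
C (staggered): iPr(0°)/Ph(300°) gauche 6.7; iPr(0°)/Cl(60°) gauche 3.6; CHO(120°)/NH2(180°) gauche 3.1; CHO(120°)/Cl(60°) gauche 2.9; F(240°)/NH2(180°) gauche 2.3; F(240°)/Ph(300°) gauche 2.4 → 21.0 kJ/mol.
C has the lowest total (21.0 kJ/mol).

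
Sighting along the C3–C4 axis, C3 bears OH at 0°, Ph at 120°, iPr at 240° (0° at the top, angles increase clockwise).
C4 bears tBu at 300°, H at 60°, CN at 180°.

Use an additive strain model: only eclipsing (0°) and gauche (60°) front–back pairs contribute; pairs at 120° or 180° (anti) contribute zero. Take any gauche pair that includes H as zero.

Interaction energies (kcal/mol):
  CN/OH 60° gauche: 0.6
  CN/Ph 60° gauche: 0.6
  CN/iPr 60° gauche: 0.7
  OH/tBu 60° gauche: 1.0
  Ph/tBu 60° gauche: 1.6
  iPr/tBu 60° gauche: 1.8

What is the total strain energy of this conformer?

This conformer (staggered): OH–tBu gauche, Ph–CN gauche, iPr–tBu gauche, iPr–CN gauche; 1.0 + 0.6 + 1.8 + 0.7 = 4.1 kcal/mol.

4.1 kcal/mol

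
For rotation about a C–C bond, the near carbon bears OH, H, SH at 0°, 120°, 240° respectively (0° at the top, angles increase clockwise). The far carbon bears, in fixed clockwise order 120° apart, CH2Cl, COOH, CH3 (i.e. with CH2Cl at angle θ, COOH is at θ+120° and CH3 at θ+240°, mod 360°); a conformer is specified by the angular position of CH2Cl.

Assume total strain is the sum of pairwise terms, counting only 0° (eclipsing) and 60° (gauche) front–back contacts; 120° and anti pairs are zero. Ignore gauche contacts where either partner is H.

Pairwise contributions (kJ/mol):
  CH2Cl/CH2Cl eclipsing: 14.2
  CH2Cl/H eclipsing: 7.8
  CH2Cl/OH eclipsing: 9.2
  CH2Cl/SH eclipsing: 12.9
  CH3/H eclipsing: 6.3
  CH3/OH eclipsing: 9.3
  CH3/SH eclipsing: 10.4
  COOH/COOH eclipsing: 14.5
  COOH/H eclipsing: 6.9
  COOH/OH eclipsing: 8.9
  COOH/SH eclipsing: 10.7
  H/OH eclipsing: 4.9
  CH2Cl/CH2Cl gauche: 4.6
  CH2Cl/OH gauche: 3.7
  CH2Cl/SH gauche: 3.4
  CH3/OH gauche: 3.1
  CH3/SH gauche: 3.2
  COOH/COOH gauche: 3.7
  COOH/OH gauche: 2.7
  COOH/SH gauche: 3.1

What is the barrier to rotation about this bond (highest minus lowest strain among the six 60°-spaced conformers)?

15.8 kJ/mol

CH2Cl at 0° is eclipsed. OH at 0° is eclipsed with CH2Cl at 0° (9.2); H at 120° is eclipsed with COOH at 120° (6.9); SH at 240° is eclipsed with CH3 at 240° (10.4). Total 26.5 kJ/mol.
CH2Cl at 60° is staggered. OH at 0° is gauche with CH2Cl at 60° (3.7); OH at 0° is gauche with CH3 at 300° (3.1); SH at 240° is gauche with COOH at 180° (3.1); SH at 240° is gauche with CH3 at 300° (3.2). Total 13.1 kJ/mol.
CH2Cl at 120° is eclipsed. OH at 0° is eclipsed with CH3 at 0° (9.3); H at 120° is eclipsed with CH2Cl at 120° (7.8); SH at 240° is eclipsed with COOH at 240° (10.7). Total 27.8 kJ/mol.
CH2Cl at 180° is staggered. OH at 0° is gauche with COOH at 300° (2.7); OH at 0° is gauche with CH3 at 60° (3.1); SH at 240° is gauche with CH2Cl at 180° (3.4); SH at 240° is gauche with COOH at 300° (3.1). Total 12.3 kJ/mol.
CH2Cl at 240° is eclipsed. OH at 0° is eclipsed with COOH at 0° (8.9); H at 120° is eclipsed with CH3 at 120° (6.3); SH at 240° is eclipsed with CH2Cl at 240° (12.9). Total 28.1 kJ/mol.
CH2Cl at 300° is staggered. OH at 0° is gauche with CH2Cl at 300° (3.7); OH at 0° is gauche with COOH at 60° (2.7); SH at 240° is gauche with CH2Cl at 300° (3.4); SH at 240° is gauche with CH3 at 180° (3.2). Total 13.0 kJ/mol.
Max at 240° (28.1 kJ/mol), min at 180° (12.3 kJ/mol); barrier = 15.8 kJ/mol.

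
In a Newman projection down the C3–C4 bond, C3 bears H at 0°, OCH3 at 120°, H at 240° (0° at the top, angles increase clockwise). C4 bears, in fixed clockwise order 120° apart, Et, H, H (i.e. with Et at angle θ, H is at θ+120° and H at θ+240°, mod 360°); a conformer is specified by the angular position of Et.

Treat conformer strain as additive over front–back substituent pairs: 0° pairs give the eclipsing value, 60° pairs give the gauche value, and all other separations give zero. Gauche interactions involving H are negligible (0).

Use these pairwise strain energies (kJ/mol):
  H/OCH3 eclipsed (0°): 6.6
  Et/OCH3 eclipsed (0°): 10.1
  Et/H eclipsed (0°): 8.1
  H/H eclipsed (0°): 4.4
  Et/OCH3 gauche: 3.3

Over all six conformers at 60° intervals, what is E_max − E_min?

Et at 0° (eclipsed): H(0°)/Et(0°) eclipsed 8.1; OCH3(120°)/H(120°) eclipsed 6.6; H(240°)/H(240°) eclipsed 4.4 → 19.1 kJ/mol.
Et at 60° (staggered): OCH3(120°)/Et(60°) gauche 3.3 → 3.3 kJ/mol.
Et at 120° (eclipsed): H(0°)/H(0°) eclipsed 4.4; OCH3(120°)/Et(120°) eclipsed 10.1; H(240°)/H(240°) eclipsed 4.4 → 18.9 kJ/mol.
Et at 180° (staggered): OCH3(120°)/Et(180°) gauche 3.3 → 3.3 kJ/mol.
Et at 240° (eclipsed): H(0°)/H(0°) eclipsed 4.4; OCH3(120°)/H(120°) eclipsed 6.6; H(240°)/Et(240°) eclipsed 8.1 → 19.1 kJ/mol.
Et at 300° (staggered): no non-H gauche contacts → 0.0 kJ/mol.
Max at 0° (19.1 kJ/mol), min at 300° (0.0 kJ/mol); barrier = 19.1 kJ/mol.

19.1 kJ/mol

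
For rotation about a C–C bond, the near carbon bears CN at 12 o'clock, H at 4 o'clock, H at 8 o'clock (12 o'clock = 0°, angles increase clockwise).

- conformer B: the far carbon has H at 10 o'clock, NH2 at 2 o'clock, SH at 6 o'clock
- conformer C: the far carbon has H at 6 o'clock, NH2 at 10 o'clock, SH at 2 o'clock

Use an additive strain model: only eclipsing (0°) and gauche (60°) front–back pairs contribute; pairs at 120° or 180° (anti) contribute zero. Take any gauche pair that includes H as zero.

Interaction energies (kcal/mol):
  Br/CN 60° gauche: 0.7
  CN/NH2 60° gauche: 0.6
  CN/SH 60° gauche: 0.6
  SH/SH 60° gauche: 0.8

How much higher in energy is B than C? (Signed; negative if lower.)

B (staggered): CN–NH2 gauche; 0.6 = 0.6 kcal/mol.
C (staggered): CN–NH2 gauche, CN–SH gauche; 0.6 + 0.6 = 1.2 kcal/mol.
E(B) − E(C) = 0.6 − 1.2 = -0.6 kcal/mol.

-0.6 kcal/mol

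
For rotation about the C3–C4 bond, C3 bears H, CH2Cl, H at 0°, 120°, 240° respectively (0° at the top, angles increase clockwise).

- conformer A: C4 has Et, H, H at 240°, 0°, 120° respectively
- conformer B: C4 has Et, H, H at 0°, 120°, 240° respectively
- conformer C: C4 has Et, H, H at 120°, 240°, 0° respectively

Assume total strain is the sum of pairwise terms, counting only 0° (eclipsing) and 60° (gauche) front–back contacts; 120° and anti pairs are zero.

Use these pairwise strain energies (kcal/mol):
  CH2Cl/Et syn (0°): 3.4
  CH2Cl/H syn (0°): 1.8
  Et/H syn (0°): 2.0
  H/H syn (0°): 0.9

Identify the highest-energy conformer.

A (eclipsed): H(0°)/H(0°) eclipsed 0.9; CH2Cl(120°)/H(120°) eclipsed 1.8; H(240°)/Et(240°) eclipsed 2.0 → 4.7 kcal/mol.
B (eclipsed): H(0°)/Et(0°) eclipsed 2.0; CH2Cl(120°)/H(120°) eclipsed 1.8; H(240°)/H(240°) eclipsed 0.9 → 4.7 kcal/mol.
C (eclipsed): H(0°)/H(0°) eclipsed 0.9; CH2Cl(120°)/Et(120°) eclipsed 3.4; H(240°)/H(240°) eclipsed 0.9 → 5.2 kcal/mol.
C has the highest total (5.2 kcal/mol).

C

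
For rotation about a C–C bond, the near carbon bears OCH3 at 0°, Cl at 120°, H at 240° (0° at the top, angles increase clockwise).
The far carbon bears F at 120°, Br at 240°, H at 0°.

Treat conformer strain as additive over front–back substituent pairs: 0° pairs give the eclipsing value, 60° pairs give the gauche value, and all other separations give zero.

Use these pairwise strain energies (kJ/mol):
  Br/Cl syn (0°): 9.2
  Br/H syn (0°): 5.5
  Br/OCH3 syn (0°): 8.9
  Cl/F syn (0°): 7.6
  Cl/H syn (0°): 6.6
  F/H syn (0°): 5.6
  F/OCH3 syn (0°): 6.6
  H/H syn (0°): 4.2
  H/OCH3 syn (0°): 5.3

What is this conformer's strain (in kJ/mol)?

18.4 kJ/mol

This conformer (eclipsed): OCH3–H eclipsed, Cl–F eclipsed, H–Br eclipsed; 5.3 + 7.6 + 5.5 = 18.4 kJ/mol.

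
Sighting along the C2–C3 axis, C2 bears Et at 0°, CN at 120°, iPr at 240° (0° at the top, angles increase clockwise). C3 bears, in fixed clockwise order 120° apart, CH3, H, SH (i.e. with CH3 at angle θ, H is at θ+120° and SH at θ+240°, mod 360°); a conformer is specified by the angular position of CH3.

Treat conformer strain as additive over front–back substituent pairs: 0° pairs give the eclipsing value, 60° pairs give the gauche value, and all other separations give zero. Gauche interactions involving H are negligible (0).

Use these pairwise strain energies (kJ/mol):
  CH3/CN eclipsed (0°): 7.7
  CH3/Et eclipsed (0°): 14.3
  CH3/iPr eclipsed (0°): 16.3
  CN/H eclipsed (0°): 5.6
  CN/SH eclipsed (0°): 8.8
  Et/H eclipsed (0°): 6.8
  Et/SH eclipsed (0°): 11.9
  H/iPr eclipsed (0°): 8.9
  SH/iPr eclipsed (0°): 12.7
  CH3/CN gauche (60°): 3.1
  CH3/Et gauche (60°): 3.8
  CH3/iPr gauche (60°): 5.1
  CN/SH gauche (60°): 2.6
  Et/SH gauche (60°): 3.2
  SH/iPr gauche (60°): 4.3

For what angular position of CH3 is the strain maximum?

CH3 at 0° is eclipsed. Et at 0° is eclipsed with CH3 at 0° (14.3); CN at 120° is eclipsed with H at 120° (5.6); iPr at 240° is eclipsed with SH at 240° (12.7). Total 32.6 kJ/mol.
CH3 at 60° is staggered. Et at 0° is gauche with CH3 at 60° (3.8); Et at 0° is gauche with SH at 300° (3.2); CN at 120° is gauche with CH3 at 60° (3.1); iPr at 240° is gauche with SH at 300° (4.3). Total 14.4 kJ/mol.
CH3 at 120° is eclipsed. Et at 0° is eclipsed with SH at 0° (11.9); CN at 120° is eclipsed with CH3 at 120° (7.7); iPr at 240° is eclipsed with H at 240° (8.9). Total 28.5 kJ/mol.
CH3 at 180° is staggered. Et at 0° is gauche with SH at 60° (3.2); CN at 120° is gauche with CH3 at 180° (3.1); CN at 120° is gauche with SH at 60° (2.6); iPr at 240° is gauche with CH3 at 180° (5.1). Total 14.0 kJ/mol.
CH3 at 240° is eclipsed. Et at 0° is eclipsed with H at 0° (6.8); CN at 120° is eclipsed with SH at 120° (8.8); iPr at 240° is eclipsed with CH3 at 240° (16.3). Total 31.9 kJ/mol.
CH3 at 300° is staggered. Et at 0° is gauche with CH3 at 300° (3.8); CN at 120° is gauche with SH at 180° (2.6); iPr at 240° is gauche with CH3 at 300° (5.1); iPr at 240° is gauche with SH at 180° (4.3). Total 15.8 kJ/mol.
The maximum (32.6 kJ/mol) occurs with CH3 at 0°.

0°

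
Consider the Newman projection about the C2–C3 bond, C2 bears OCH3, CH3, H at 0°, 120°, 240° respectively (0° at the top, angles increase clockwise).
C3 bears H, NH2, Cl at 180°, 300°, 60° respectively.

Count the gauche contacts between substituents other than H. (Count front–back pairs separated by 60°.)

3

Non-H gauche pairs: OCH3(0°)/NH2(300°); OCH3(0°)/Cl(60°); CH3(120°)/Cl(60°) — 3 interactions.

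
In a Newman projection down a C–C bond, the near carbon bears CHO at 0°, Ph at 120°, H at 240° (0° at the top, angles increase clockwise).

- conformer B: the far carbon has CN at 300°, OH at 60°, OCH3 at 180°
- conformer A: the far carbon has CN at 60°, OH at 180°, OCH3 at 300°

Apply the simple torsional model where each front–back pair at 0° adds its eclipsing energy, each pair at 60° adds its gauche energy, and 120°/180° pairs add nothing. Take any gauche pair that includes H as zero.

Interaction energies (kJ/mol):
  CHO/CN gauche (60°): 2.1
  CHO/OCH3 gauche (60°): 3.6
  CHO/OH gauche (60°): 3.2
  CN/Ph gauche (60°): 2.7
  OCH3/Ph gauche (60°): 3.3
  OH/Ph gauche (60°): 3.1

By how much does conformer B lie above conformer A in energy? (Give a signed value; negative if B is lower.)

B is staggered. CHO at 0° is gauche with CN at 300° (2.1); CHO at 0° is gauche with OH at 60° (3.2); Ph at 120° is gauche with OH at 60° (3.1); Ph at 120° is gauche with OCH3 at 180° (3.3). Total 11.7 kJ/mol.
A is staggered. CHO at 0° is gauche with CN at 60° (2.1); CHO at 0° is gauche with OCH3 at 300° (3.6); Ph at 120° is gauche with CN at 60° (2.7); Ph at 120° is gauche with OH at 180° (3.1). Total 11.5 kJ/mol.
E(B) − E(A) = 11.7 − 11.5 = +0.2 kJ/mol.

+0.2 kJ/mol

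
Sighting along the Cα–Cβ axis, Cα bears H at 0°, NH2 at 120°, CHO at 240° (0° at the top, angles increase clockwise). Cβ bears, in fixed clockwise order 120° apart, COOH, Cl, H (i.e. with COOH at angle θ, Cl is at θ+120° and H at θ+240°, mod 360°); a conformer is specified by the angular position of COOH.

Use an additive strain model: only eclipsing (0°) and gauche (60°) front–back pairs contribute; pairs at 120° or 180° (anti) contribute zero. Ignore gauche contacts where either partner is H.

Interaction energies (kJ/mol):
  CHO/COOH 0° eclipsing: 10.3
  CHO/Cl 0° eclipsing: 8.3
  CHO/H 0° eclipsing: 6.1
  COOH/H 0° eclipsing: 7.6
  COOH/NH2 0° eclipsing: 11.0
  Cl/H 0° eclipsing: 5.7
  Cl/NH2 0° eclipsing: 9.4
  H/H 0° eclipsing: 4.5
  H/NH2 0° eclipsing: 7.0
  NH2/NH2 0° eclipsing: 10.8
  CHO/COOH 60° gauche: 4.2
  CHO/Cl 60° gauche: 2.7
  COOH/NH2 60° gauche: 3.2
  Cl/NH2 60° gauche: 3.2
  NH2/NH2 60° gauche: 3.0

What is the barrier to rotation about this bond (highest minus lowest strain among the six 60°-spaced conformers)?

COOH at 0° (eclipsed): H–COOH eclipsed, NH2–Cl eclipsed, CHO–H eclipsed; 7.6 + 9.4 + 6.1 = 23.1 kJ/mol.
COOH at 60° (staggered): NH2–COOH gauche, NH2–Cl gauche, CHO–Cl gauche; 3.2 + 3.2 + 2.7 = 9.1 kJ/mol.
COOH at 120° (eclipsed): H–H eclipsed, NH2–COOH eclipsed, CHO–Cl eclipsed; 4.5 + 11.0 + 8.3 = 23.8 kJ/mol.
COOH at 180° (staggered): NH2–COOH gauche, CHO–COOH gauche, CHO–Cl gauche; 3.2 + 4.2 + 2.7 = 10.1 kJ/mol.
COOH at 240° (eclipsed): H–Cl eclipsed, NH2–H eclipsed, CHO–COOH eclipsed; 5.7 + 7.0 + 10.3 = 23.0 kJ/mol.
COOH at 300° (staggered): NH2–Cl gauche, CHO–COOH gauche; 3.2 + 4.2 = 7.4 kJ/mol.
Max at 120° (23.8 kJ/mol), min at 300° (7.4 kJ/mol); barrier = 16.4 kJ/mol.

16.4 kJ/mol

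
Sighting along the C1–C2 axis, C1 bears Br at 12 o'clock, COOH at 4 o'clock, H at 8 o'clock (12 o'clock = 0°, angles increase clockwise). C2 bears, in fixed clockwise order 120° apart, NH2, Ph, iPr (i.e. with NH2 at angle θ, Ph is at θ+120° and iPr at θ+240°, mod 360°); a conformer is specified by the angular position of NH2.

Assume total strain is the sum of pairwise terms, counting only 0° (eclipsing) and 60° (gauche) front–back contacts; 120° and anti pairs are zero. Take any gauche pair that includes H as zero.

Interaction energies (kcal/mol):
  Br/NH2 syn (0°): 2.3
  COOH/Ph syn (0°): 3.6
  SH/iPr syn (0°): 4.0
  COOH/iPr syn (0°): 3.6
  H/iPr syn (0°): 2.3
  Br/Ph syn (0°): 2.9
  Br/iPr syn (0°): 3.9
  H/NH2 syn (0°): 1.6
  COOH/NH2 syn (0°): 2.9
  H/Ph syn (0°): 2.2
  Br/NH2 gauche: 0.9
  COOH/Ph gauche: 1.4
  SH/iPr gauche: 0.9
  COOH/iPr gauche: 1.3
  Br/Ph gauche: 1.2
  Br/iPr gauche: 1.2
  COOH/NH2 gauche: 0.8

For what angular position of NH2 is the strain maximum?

NH2 at 0° (eclipsed): Br(0°)/NH2(0°) eclipsed 2.3; COOH(120°)/Ph(120°) eclipsed 3.6; H(240°)/iPr(240°) eclipsed 2.3 → 8.2 kcal/mol.
NH2 at 60° (staggered): Br(0°)/NH2(60°) gauche 0.9; Br(0°)/iPr(300°) gauche 1.2; COOH(120°)/NH2(60°) gauche 0.8; COOH(120°)/Ph(180°) gauche 1.4 → 4.3 kcal/mol.
NH2 at 120° (eclipsed): Br(0°)/iPr(0°) eclipsed 3.9; COOH(120°)/NH2(120°) eclipsed 2.9; H(240°)/Ph(240°) eclipsed 2.2 → 9.0 kcal/mol.
NH2 at 180° (staggered): Br(0°)/Ph(300°) gauche 1.2; Br(0°)/iPr(60°) gauche 1.2; COOH(120°)/NH2(180°) gauche 0.8; COOH(120°)/iPr(60°) gauche 1.3 → 4.5 kcal/mol.
NH2 at 240° (eclipsed): Br(0°)/Ph(0°) eclipsed 2.9; COOH(120°)/iPr(120°) eclipsed 3.6; H(240°)/NH2(240°) eclipsed 1.6 → 8.1 kcal/mol.
NH2 at 300° (staggered): Br(0°)/NH2(300°) gauche 0.9; Br(0°)/Ph(60°) gauche 1.2; COOH(120°)/Ph(60°) gauche 1.4; COOH(120°)/iPr(180°) gauche 1.3 → 4.8 kcal/mol.
The maximum (9.0 kcal/mol) occurs with NH2 at 120°.

120°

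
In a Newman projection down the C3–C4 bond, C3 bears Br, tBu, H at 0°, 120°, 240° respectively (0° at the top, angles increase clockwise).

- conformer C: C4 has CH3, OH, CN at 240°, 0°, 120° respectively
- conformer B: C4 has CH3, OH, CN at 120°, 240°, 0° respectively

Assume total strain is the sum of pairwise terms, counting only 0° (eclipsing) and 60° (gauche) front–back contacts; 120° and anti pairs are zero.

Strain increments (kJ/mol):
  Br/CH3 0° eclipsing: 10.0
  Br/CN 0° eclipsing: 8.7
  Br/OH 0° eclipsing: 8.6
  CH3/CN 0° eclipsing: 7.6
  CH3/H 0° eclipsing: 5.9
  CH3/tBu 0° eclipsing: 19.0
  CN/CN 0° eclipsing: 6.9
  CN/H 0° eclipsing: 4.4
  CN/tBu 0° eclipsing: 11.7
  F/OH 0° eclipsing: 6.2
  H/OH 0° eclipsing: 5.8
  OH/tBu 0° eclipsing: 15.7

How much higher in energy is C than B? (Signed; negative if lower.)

-7.3 kJ/mol

C (eclipsed): Br–OH eclipsed, tBu–CN eclipsed, H–CH3 eclipsed; 8.6 + 11.7 + 5.9 = 26.2 kJ/mol.
B (eclipsed): Br–CN eclipsed, tBu–CH3 eclipsed, H–OH eclipsed; 8.7 + 19.0 + 5.8 = 33.5 kJ/mol.
E(C) − E(B) = 26.2 − 33.5 = -7.3 kJ/mol.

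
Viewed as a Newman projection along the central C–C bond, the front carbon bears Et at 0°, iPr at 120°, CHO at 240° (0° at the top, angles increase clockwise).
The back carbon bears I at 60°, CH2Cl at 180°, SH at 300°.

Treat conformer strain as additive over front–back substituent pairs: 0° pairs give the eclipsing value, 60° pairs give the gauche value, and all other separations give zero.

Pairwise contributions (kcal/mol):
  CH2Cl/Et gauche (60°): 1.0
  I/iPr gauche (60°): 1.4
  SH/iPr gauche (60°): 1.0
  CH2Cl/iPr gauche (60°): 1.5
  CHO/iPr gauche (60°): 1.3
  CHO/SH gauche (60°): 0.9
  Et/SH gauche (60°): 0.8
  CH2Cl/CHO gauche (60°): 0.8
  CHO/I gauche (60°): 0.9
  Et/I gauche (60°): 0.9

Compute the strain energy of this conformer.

6.3 kcal/mol

This conformer (staggered): Et–I gauche, Et–SH gauche, iPr–I gauche, iPr–CH2Cl gauche, CHO–CH2Cl gauche, CHO–SH gauche; 0.9 + 0.8 + 1.4 + 1.5 + 0.8 + 0.9 = 6.3 kcal/mol.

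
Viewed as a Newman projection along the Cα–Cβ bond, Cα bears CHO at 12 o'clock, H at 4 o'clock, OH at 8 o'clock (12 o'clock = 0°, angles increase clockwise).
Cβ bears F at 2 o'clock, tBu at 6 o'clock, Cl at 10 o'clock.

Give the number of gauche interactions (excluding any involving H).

4

Non-H gauche pairs: CHO(0°)/F(60°); CHO(0°)/Cl(300°); OH(240°)/tBu(180°); OH(240°)/Cl(300°) — 4 interactions.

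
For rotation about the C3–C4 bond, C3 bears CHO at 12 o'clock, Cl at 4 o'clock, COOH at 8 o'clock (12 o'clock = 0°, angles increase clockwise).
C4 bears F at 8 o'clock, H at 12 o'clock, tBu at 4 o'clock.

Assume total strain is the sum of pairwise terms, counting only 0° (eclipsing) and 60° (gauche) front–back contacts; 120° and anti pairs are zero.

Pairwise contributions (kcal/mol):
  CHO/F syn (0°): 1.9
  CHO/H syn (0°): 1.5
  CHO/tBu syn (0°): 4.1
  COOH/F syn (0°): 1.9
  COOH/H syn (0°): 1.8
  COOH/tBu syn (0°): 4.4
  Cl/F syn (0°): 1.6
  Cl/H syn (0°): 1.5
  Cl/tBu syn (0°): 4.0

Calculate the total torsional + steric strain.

7.4 kcal/mol

This conformer (eclipsed): CHO–H eclipsed, Cl–tBu eclipsed, COOH–F eclipsed; 1.5 + 4.0 + 1.9 = 7.4 kcal/mol.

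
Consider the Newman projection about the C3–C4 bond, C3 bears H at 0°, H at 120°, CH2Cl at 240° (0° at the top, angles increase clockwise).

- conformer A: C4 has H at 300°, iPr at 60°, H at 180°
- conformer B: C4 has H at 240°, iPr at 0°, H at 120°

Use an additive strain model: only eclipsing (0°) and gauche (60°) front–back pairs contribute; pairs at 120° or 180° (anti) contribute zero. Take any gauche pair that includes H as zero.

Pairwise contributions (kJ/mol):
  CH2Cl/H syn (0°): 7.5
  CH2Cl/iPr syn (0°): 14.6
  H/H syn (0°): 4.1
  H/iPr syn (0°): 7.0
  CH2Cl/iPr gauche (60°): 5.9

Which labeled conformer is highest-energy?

A (staggered): no non-H gauche contacts → 0.0 kJ/mol.
B is eclipsed. H at 0° is eclipsed with iPr at 0° (7.0); H at 120° is eclipsed with H at 120° (4.1); CH2Cl at 240° is eclipsed with H at 240° (7.5). Total 18.6 kJ/mol.
B has the highest total (18.6 kJ/mol).

B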